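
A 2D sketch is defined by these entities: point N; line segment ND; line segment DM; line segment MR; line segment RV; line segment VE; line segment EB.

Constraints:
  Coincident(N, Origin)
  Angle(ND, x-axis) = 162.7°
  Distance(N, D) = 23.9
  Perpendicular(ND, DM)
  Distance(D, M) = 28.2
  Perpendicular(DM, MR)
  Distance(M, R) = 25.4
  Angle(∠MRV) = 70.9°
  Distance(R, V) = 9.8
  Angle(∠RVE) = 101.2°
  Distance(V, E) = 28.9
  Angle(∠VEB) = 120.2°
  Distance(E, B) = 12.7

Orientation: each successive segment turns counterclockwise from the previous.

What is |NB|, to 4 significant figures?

49.37

N is at the origin; ND runs at 162.7° with length 23.9, so D = (-22.82, 7.107). ND ⟂ DM, so DM runs at -107.3°; with |DM| = 28.2, M = (-31.20, -19.82). DM is perpendicular to MR, so MR runs at -17.30°; with |MR| = 25.4, R = (-6.954, -27.37). ∠MRV = 70.9° gives RV at 91.80° from the x-axis; with |RV| = 9.8, V = (-7.262, -17.58). ∠RVE = 101.2° gives VE at 170.6° from the x-axis; with |VE| = 28.9, E = (-35.77, -12.86). ∠VEB = 120.2° gives EB at -129.6° from the x-axis; with |EB| = 12.7, B = (-43.87, -22.64). Then |NB| = |B − N| = 49.37.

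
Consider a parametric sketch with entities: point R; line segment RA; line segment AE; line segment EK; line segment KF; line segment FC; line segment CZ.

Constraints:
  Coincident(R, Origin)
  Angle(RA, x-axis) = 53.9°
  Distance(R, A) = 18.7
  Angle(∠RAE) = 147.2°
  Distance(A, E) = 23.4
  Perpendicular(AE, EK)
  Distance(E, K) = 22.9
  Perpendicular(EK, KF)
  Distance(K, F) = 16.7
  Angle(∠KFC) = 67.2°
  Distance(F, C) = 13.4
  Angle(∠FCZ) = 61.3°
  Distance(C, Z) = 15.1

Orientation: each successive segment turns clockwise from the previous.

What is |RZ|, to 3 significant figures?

39.0

∠KFC = 67.2° gives FC at 88.3° from the x-axis; with |FC| = 13.4, C = (25.9, 9.55). ∠FCZ = 61.3° gives CZ at -30.4° from the x-axis; with |CZ| = 15.1, Z = (38.9, 1.91). Then |RZ| = |Z − R| = 39.0.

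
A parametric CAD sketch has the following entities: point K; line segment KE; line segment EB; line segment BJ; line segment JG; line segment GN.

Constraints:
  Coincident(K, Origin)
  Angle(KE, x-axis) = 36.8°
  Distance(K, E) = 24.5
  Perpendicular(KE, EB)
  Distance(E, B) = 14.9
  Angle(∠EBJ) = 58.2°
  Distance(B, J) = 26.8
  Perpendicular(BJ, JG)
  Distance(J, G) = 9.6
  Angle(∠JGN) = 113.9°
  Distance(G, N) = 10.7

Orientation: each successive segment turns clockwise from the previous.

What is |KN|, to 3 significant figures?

18.4

BJ ⟂ JG, so JG runs at 95.0°; with |JG| = 9.6, G = (1.01, 9.97). ∠JGN = 113.9° gives GN at 28.9° from the x-axis; with |GN| = 10.7, N = (10.4, 15.1). Then |KN| = |N − K| = 18.4.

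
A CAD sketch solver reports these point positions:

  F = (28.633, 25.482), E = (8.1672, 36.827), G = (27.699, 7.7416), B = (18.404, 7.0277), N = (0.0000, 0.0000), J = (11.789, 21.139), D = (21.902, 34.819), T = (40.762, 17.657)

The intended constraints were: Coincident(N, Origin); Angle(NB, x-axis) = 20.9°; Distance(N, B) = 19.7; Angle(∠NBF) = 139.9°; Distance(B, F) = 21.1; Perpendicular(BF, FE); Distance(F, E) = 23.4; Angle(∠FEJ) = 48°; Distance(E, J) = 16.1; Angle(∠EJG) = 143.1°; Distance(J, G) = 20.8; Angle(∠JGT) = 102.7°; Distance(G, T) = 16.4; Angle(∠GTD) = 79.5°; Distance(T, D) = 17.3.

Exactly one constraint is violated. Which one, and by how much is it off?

Distance(T, D) = 17.3 — off by 8.20.

N = (0.00, 0.00) ✓; NB at 20.90° ✓; |NB| = 19.70 ✓; ∠NBF = 139.9° ✓; |BF| = 21.10 ✓; ∠(BF, FE) = 90.00° ✓; |FE| = 23.40 ✓; ∠FEJ = 48.00° ✓; |EJ| = 16.10 ✓; ∠EJG = 143.1° ✓; |JG| = 20.80 ✓; ∠JGT = 102.7° ✓; |GT| = 16.40 ✓; ∠GTD = 79.50° ✓; |TD| = 25.50 ✗.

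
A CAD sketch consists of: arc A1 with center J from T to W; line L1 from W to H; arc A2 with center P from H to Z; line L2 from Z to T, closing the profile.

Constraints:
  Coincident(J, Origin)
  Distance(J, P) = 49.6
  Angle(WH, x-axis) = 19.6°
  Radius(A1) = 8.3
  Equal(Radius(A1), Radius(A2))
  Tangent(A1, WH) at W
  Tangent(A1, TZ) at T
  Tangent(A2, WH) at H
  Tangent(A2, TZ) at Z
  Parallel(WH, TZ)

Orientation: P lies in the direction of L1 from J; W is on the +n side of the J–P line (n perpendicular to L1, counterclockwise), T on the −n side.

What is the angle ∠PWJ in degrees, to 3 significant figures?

80.5°

J is at the origin and P lies 49.6 along u from J, so P = 49.6·u = (46.7, 16.6). Tangency of A1 to both parallel lines with radius 8.3 puts W and T at J ± 8.3·n: W = (-2.78, 7.82), T = (2.78, -7.82). Then cos ∠PWJ = WP·WJ / (|WP||WJ|), giving 80.5°.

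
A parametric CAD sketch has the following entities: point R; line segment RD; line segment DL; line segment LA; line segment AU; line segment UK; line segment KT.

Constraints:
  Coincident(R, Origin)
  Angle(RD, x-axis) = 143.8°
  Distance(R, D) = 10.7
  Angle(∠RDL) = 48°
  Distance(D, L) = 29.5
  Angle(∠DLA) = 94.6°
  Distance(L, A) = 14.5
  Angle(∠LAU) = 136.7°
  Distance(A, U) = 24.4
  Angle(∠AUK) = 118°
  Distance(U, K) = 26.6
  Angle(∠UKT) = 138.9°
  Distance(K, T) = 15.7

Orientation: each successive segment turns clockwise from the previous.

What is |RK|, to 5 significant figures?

27.288

∠LAU = 136.7° gives AU at -116.90° from the x-axis; with |AU| = 24.4, U = (13.297, -23.318). ∠AUK = 118.0° gives UK at -178.90° from the x-axis; with |UK| = 26.6, K = (-13.298, -23.828). Then |RK| = |K − R| = 27.288.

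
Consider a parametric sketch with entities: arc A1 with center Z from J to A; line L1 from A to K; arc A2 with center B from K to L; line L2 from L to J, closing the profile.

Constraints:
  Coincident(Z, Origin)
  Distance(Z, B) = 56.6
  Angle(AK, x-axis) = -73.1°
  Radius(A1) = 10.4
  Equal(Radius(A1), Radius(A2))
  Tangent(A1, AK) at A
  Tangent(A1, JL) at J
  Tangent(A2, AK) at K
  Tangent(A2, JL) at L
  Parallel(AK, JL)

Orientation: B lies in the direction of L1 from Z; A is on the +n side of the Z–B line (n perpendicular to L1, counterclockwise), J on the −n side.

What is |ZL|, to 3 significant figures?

57.5

Tangency of A1 to both parallel lines with radius 10.4 puts A and J at Z ± 10.4·n: A = (9.95, 3.02), J = (-9.95, -3.02). Equal radii place K and L the same way about B: K = B + 10.4·n = (26.4, -51.1), L = B − 10.4·n = (6.50, -57.2). Then |ZL| = |L − Z| = 57.5.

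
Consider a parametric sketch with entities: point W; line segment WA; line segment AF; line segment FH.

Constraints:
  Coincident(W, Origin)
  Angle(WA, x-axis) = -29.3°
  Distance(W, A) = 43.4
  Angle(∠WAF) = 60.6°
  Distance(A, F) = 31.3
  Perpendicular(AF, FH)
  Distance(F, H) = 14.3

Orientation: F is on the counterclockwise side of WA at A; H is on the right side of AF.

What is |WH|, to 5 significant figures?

53.061

W is at the origin; WA runs at -29.3° with length 43.4, so A = 43.4·(cos -29.3°, sin -29.3°) = (37.848, -21.239). ∠WAF = 60.6°, so AF runs at -29.3° + (180° − 60.6°) = 90.100° from the x-axis; with |AF| = 31.3, F = A + 31.3·(cos 90.100°, sin 90.100°) = (37.793, 10.061). AF ⟂ FH; with |FH| = 14.3 on the right of AF, H = F + 14.3·(1.0000, 0.0017453) = (52.093, 10.086). Then |WH| = |H − W| = 53.061.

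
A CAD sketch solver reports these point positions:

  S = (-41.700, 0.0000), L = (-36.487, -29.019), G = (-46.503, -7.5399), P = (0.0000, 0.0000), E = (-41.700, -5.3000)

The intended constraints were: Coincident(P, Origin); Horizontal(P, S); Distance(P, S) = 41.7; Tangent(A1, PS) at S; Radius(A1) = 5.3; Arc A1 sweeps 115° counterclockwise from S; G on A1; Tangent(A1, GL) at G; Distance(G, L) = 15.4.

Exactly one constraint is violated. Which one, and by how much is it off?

Distance(G, L) = 15.4 — off by 8.30.

P = (0.00, 0.00) ✓; P.y = 0.00, S.y = 0.00 ✓; |PS| = 41.70 ✓; ∠(ES, SP) = 90.00° ✓; |ES| = 5.300 ✓; bearing(E→G) − bearing(E→S) = 115.0° ✓; |EG| = 5.300 ✓; ∠(EG, GL) = 90.00° ✓; |GL| = 23.70 ✗.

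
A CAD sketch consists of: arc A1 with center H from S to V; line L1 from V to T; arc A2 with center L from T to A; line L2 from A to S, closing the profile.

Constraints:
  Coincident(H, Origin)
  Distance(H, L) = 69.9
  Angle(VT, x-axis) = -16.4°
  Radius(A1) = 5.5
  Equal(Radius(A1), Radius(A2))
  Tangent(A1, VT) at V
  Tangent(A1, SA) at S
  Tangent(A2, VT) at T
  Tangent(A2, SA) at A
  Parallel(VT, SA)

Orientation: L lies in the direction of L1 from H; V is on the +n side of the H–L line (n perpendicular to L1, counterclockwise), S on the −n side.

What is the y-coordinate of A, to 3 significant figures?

-25.0

The slot axis is L1's direction at -16.4°, so u = (cos -16.4°, sin -16.4°) = (0.959, -0.282) and n = (−sin -16.4°, cos -16.4°) = (0.282, 0.959). H is at the origin and L lies 69.9 along u from H, so L = 69.9·u = (67.1, -19.7). Tangency of A1 to both parallel lines with radius 5.5 puts V and S at H ± 5.5·n: V = (1.55, 5.28), S = (-1.55, -5.28). Equal radii place T and A the same way about L: T = L + 5.5·n = (68.6, -14.5), A = L − 5.5·n = (65.5, -25.0). So A.y = -25.0.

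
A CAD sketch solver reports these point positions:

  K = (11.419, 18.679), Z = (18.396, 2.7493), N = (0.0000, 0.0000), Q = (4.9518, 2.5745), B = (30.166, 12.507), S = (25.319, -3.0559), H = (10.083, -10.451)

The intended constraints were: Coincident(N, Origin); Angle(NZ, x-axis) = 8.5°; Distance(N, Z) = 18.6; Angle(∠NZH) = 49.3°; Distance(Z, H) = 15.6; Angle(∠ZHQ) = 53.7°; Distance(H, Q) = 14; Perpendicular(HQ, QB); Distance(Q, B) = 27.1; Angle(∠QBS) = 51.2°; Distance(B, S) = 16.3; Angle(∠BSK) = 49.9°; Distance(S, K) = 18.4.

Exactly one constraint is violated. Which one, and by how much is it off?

Distance(S, K) = 18.4 — off by 7.40.

N = (0.00, 0.00) ✓; NZ at 8.500° ✓; |NZ| = 18.60 ✓; ∠NZH = 49.30° ✓; |ZH| = 15.60 ✓; ∠ZHQ = 53.70° ✓; |HQ| = 14.00 ✓; ∠(HQ, QB) = 90.00° ✓; |QB| = 27.10 ✓; ∠QBS = 51.20° ✓; |BS| = 16.30 ✓; ∠BSK = 49.90° ✓; |SK| = 25.80 ✗.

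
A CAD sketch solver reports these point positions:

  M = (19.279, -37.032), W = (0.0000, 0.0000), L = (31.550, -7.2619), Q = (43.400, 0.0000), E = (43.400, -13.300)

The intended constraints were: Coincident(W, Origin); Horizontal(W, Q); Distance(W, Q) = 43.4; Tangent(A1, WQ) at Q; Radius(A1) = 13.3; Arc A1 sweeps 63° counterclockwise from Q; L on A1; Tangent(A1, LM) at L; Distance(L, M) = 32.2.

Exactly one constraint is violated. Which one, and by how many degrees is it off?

Tangent(A1, LM) at L — off by 4.60°.

W = (0.00, 0.00) ✓; W.y = 0.00, Q.y = 0.00 ✓; |WQ| = 43.40 ✓; ∠(EQ, QW) = 90.00° ✓; |EQ| = 13.30 ✓; bearing(E→L) − bearing(E→Q) = 63.00° ✓; |EL| = 13.30 ✓; ∠(EL, LM) = 85.40° ✗; |LM| = 32.20 ✓.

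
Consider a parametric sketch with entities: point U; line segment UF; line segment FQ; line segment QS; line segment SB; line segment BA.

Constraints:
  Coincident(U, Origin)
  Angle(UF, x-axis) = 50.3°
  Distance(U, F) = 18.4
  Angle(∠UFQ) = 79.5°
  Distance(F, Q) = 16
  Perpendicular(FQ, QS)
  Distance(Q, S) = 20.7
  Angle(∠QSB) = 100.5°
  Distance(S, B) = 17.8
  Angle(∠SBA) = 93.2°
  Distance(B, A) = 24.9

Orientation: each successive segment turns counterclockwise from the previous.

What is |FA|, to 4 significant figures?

7.403

U is at the origin; UF runs at 50.3° with length 18.4, so F = (11.75, 14.16). ∠UFQ = 79.5° gives FQ at 150.8° from the x-axis; with |FQ| = 16.0, Q = (-2.213, 21.96). FQ is perpendicular to QS, so QS runs at -119.2°; with |QS| = 20.7, S = (-12.31, 3.893). ∠QSB = 100.5° gives SB at -39.70° from the x-axis; with |SB| = 17.8, B = (1.383, -7.477). ∠SBA = 93.2° gives BA at 47.10° from the x-axis; with |BA| = 24.9, A = (18.33, 10.76). Then |FA| = |A − F| = 7.403.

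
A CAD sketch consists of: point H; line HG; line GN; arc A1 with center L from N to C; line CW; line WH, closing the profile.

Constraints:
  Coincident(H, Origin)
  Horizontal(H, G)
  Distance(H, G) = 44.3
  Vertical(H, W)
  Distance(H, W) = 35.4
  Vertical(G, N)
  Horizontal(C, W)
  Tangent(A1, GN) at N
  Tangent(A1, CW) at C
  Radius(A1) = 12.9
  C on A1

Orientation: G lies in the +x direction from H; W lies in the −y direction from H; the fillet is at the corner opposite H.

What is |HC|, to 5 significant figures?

47.319

H is at the origin; HG is horizontal with |HG| = 44.3 and G on the +x side, so G = (44.300, 0.0000). HW is vertical with |HW| = 35.4 and W on the −y side, so W = (0.0000, -35.400). The virtual corner opposite H is at (44.300, -35.400). Since A1 is tangent to GN there, LN ⟂ GN and since A1 is tangent to CW there, LC ⟂ CW, with radius 12.9, so the center L sits 12.9 in from both sides at L = (31.400, -22.500). That places the tangent points at N = (44.300, -22.500) on GN and C = (31.400, -35.400) on CW. Then |HC| = |C − H| = 47.319.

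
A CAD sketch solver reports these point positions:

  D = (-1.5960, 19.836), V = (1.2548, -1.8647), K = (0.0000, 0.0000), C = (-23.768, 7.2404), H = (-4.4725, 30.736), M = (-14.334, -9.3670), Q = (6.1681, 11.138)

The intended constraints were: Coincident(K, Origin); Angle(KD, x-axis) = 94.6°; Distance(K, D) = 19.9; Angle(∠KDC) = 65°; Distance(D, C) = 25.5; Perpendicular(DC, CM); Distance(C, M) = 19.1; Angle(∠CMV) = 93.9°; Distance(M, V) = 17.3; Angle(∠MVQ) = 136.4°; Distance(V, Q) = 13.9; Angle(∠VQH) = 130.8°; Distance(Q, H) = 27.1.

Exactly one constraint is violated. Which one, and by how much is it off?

Distance(Q, H) = 27.1 — off by 4.80.

K = (0.00, 0.00) ✓; KD at 94.60° ✓; |KD| = 19.90 ✓; ∠KDC = 65.00° ✓; |DC| = 25.50 ✓; ∠(DC, CM) = 90.00° ✓; |CM| = 19.10 ✓; ∠CMV = 93.90° ✓; |MV| = 17.30 ✓; ∠MVQ = 136.4° ✓; |VQ| = 13.90 ✓; ∠VQH = 130.8° ✓; |QH| = 22.30 ✗.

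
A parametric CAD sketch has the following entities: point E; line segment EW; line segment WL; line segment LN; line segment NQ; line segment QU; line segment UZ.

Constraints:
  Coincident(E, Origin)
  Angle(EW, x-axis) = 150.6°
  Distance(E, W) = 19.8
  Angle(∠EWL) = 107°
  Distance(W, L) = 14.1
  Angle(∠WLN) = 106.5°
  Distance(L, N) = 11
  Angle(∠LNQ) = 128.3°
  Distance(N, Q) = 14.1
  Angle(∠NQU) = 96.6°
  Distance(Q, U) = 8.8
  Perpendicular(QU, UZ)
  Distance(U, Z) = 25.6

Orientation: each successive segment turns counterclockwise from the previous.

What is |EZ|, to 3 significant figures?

30.5

∠NQU = 96.6° gives QU at 72.2° from the x-axis; with |QU| = 8.8, U = (-5.93, -4.16). QU ⟂ UZ, so UZ runs at 162°; with |UZ| = 25.6, Z = (-30.3, 3.67). Then |EZ| = |Z − E| = 30.5.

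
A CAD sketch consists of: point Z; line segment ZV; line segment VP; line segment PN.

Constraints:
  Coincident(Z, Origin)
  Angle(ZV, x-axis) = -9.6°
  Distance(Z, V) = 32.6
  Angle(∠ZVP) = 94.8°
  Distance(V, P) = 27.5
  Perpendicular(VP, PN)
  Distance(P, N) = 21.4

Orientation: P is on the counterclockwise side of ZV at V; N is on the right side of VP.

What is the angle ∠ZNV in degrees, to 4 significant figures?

22.82°

Z is at the origin; ZV runs at -9.6° with length 32.6, so V = 32.6·(cos -9.6°, sin -9.6°) = (32.14, -5.437). ∠ZVP = 94.8°, so VP runs at -9.6° + (180° − 94.8°) = 75.60° from the x-axis; with |VP| = 27.5, P = V + 27.5·(cos 75.60°, sin 75.60°) = (38.98, 21.20). VP is perpendicular to PN; with |PN| = 21.4 on the right of VP, N = P + 21.4·(0.9686, -0.2487) = (59.71, 15.88). Then cos ∠ZNV = NZ·NV / (|NZ||NV|), giving 22.82°.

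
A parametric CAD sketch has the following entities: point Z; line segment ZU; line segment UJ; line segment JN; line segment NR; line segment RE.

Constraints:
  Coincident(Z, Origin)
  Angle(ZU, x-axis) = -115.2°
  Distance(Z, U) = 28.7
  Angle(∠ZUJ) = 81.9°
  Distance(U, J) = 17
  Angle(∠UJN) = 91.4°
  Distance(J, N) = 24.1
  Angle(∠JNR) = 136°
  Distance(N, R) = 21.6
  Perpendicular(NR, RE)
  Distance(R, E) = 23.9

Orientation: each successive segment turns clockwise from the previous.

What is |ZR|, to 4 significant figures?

11.63

Z is at the origin; ZU runs at -115.2° with length 28.7, so U = (-12.22, -25.97). ∠ZUJ = 81.9° gives UJ at 146.7° from the x-axis; with |UJ| = 17.0, J = (-26.43, -16.64). ∠UJN = 91.4° gives JN at 58.10° from the x-axis; with |JN| = 24.1, N = (-13.69, 3.825). ∠JNR = 136.0° gives NR at 14.10° from the x-axis; with |NR| = 21.6, R = (7.256, 9.087). Then |ZR| = |R − Z| = 11.63.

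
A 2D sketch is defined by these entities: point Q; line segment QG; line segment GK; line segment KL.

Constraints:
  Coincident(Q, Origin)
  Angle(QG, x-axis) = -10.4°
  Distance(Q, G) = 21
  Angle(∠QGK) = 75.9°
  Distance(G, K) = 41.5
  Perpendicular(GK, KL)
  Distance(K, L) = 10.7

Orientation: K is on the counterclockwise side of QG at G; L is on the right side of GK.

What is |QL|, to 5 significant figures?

47.843

Q is at the origin; QG runs at -10.4° with length 21.0, so G = 21.0·(cos -10.4°, sin -10.4°) = (20.655, -3.7909). ∠QGK = 75.9°, so GK runs at -10.4° + (180° − 75.9°) = 93.700° from the x-axis; with |GK| = 41.5, K = G + 41.5·(cos 93.700°, sin 93.700°) = (17.977, 37.623). GK ⟂ KL; with |KL| = 10.7 on the right of GK, L = K + 10.7·(0.99792, 0.064532) = (28.655, 38.313). Then |QL| = |L − Q| = 47.843.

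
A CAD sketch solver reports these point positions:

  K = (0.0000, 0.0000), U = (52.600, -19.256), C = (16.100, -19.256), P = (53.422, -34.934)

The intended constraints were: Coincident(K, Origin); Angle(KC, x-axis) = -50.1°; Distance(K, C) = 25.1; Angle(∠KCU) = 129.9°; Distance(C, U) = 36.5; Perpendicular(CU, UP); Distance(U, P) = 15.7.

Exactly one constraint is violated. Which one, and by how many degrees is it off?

Perpendicular(CU, UP) — off by 3.00°.

K = (0.00, 0.00) ✓; KC at -50.10° ✓; |KC| = 25.10 ✓; ∠KCU = 129.9° ✓; |CU| = 36.50 ✓; ∠(CU, UP) = 87.00° ✗; |UP| = 15.70 ✓.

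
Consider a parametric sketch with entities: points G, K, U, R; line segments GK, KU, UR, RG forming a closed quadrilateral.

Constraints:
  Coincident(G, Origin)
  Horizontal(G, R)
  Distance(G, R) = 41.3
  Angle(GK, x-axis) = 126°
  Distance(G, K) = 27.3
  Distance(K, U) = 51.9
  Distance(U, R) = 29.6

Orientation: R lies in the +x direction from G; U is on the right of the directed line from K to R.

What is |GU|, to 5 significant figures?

24.755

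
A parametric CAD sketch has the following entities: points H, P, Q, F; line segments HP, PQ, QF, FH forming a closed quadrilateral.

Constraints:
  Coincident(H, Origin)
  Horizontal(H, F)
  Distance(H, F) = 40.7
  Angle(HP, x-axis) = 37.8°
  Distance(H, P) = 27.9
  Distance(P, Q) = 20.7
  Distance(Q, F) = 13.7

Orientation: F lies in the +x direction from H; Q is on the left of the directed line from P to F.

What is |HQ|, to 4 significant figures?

44.57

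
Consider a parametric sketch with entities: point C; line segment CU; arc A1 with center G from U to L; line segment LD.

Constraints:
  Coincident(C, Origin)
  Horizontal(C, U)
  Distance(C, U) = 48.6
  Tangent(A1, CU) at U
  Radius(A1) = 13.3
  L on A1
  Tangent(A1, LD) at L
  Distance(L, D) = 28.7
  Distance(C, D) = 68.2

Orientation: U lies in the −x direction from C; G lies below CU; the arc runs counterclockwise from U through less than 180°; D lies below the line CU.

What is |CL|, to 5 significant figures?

63.655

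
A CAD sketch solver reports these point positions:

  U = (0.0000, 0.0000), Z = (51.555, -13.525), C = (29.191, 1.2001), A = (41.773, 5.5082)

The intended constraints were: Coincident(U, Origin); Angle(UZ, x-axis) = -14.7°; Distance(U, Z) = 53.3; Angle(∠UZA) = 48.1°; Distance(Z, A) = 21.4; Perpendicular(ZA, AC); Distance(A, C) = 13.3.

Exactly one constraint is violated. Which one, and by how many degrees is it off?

Perpendicular(ZA, AC) — off by 8.30°.

U = (0.00, 0.00) ✓; UZ at -14.70° ✓; |UZ| = 53.30 ✓; ∠UZA = 48.10° ✓; |ZA| = 21.40 ✓; ∠(ZA, AC) = 81.70° ✗; |AC| = 13.30 ✓.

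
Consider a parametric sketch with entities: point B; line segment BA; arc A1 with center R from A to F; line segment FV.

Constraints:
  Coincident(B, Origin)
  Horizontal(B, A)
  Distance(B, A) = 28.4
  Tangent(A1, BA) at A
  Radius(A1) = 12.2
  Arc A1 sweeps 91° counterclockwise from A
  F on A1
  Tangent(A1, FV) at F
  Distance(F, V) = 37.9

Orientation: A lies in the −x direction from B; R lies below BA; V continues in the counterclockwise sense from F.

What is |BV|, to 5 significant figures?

64.232

B is at the origin; BA is horizontal with |BA| = 28.4 and A on the −x side, so A = (-28.400, 0.0000). Tangency of A1 to BA means the radius RA is perpendicular to BA, so R = A + (0, -12.2) = (-28.400, -12.200). On A1, A sits at bearing 90° from R; a 91° counterclockwise sweep puts F at bearing 181°, so F = R + 12.2·(cos 181°, sin 181°) = (-40.598, -12.413). Since A1 is tangent to FV there, RF ⟂ FV, so FV runs along (−sin 181°, cos 181°); with |FV| = 37.9, V = (-39.937, -50.307). Then |BV| = |V − B| = 64.232.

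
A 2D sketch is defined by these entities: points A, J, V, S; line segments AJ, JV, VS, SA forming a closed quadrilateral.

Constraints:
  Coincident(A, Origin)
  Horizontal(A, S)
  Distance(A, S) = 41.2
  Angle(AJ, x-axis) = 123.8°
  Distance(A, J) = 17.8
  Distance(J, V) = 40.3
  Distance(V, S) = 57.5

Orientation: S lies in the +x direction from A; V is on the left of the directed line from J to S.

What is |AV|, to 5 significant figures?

50.364

Checks: |JV| = 40.30 ✓; |VS| = 57.50 ✓.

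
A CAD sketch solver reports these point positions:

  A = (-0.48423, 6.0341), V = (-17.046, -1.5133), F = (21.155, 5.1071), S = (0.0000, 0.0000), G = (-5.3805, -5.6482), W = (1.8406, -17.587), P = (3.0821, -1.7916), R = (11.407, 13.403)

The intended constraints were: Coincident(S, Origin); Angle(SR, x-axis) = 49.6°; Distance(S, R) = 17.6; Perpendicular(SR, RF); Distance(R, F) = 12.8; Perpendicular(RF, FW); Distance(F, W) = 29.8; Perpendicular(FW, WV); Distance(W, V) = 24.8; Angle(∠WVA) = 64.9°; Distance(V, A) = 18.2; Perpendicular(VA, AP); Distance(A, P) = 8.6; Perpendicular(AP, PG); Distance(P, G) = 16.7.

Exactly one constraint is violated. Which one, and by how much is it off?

Distance(P, G) = 16.7 — off by 7.40.

S = (0.00, 0.00) ✓; SR at 49.60° ✓; |SR| = 17.60 ✓; ∠(SR, RF) = 90.00° ✓; |RF| = 12.80 ✓; ∠(RF, FW) = 90.00° ✓; |FW| = 29.80 ✓; ∠(FW, WV) = 90.00° ✓; |WV| = 24.80 ✓; ∠WVA = 64.90° ✓; |VA| = 18.20 ✓; ∠(VA, AP) = 90.00° ✓; |AP| = 8.600 ✓; ∠(AP, PG) = 90.00° ✓; |PG| = 9.300 ✗.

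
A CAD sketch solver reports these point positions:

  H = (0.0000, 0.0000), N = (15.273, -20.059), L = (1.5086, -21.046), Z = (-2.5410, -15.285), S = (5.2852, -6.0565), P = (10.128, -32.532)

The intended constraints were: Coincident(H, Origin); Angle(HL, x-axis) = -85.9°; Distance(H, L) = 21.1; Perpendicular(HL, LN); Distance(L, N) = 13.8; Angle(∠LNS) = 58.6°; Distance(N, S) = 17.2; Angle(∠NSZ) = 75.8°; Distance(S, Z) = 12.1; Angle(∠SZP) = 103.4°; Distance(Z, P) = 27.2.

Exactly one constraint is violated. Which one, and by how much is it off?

Distance(Z, P) = 27.2 — off by 5.80.

H = (0.00, 0.00) ✓; HL at -85.90° ✓; |HL| = 21.10 ✓; ∠(HL, LN) = 90.00° ✓; |LN| = 13.80 ✓; ∠LNS = 58.60° ✓; |NS| = 17.20 ✓; ∠NSZ = 75.80° ✓; |SZ| = 12.10 ✓; ∠SZP = 103.4° ✓; |ZP| = 21.40 ✗.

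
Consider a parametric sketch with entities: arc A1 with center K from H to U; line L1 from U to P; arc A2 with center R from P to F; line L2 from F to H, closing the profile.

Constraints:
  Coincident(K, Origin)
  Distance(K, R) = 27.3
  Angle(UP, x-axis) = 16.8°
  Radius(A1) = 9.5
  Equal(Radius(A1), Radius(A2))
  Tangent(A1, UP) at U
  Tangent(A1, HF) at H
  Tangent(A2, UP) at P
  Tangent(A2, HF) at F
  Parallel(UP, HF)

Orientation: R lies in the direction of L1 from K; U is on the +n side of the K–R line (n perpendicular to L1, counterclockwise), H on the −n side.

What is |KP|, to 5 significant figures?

28.906

Tangency of A1 to both parallel lines with radius 9.5 puts U and H at K ± 9.5·n: U = (-2.7458, 9.0945), H = (2.7458, -9.0945). Equal radii place P and F the same way about R: P = R + 9.5·n = (23.389, 16.985), F = R − 9.5·n = (28.881, -1.2040). Then |KP| = |P − K| = 28.906.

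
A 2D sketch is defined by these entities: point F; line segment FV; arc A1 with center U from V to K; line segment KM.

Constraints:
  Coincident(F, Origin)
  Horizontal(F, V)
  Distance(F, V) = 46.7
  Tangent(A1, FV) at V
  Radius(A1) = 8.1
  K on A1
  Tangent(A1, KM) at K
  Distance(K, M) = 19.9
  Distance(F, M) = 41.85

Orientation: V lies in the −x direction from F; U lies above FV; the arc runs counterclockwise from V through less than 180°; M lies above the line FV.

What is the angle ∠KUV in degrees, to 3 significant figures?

74.3°

F is at the origin; FV is horizontal with |FV| = 46.7 and V on the −x side, so V = (-46.7, 0.00). A1 meets FV tangentially, so UV is at right angles to FV, so U = V + (0, 8.1) = (-46.7, 8.10). Since UK ⟂ KM (tangency), |UM| = √(8.1² + 19.9²) = 21.5 regardless of where K sits on A1. So M lies on both circle(F, 41.85) and circle(U, 21.5); the above-FV intersection is M = (-33.5, 25.1). K is the foot of the tangent from M: K = (-38.9, 5.91).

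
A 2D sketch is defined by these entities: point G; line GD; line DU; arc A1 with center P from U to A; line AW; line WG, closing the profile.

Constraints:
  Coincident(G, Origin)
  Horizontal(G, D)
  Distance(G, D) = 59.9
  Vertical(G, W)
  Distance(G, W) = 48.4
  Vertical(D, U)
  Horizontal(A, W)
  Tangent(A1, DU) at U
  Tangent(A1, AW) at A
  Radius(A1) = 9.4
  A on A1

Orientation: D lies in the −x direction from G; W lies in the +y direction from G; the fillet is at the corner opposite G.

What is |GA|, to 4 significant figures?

69.95

The virtual corner opposite G is at (-59.90, 48.40). The tangent condition forces PU to be normal to DU and the tangent condition forces PA to be normal to AW, with radius 9.4, so the center P sits 9.4 in from both sides at P = (-50.50, 39.00). That places the tangent points at U = (-59.90, 39.00) on DU and A = (-50.50, 48.40) on AW. Then |GA| = |A − G| = 69.95.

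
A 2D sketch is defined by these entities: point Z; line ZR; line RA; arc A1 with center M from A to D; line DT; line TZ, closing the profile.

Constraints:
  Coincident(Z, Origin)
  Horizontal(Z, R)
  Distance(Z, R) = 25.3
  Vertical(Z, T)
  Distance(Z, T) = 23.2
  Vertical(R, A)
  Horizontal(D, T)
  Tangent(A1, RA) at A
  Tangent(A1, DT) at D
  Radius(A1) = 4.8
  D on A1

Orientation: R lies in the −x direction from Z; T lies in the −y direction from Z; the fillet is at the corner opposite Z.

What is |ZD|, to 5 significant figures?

30.959

Z is at the origin; ZR is horizontal with |ZR| = 25.3 and R on the −x side, so R = (-25.300, 0.0000). Z and T share the same x with |ZT| = 23.2 and T on the −y side, so T = (0.0000, -23.200). The virtual corner opposite Z is at (-25.300, -23.200). The tangent condition forces MA to be normal to RA and the tangent condition forces MD to be normal to DT, with radius 4.8, so the center M sits 4.8 in from both sides at M = (-20.500, -18.400). That places the tangent points at A = (-25.300, -18.400) on RA and D = (-20.500, -23.200) on DT. Then |ZD| = |D − Z| = 30.959.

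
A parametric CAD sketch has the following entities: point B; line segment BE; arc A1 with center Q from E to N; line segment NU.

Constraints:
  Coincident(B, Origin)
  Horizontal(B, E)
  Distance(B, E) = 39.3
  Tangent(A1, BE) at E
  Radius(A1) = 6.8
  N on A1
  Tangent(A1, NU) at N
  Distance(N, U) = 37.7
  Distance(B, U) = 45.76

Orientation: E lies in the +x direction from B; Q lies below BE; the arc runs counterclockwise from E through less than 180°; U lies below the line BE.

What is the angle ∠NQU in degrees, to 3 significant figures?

79.8°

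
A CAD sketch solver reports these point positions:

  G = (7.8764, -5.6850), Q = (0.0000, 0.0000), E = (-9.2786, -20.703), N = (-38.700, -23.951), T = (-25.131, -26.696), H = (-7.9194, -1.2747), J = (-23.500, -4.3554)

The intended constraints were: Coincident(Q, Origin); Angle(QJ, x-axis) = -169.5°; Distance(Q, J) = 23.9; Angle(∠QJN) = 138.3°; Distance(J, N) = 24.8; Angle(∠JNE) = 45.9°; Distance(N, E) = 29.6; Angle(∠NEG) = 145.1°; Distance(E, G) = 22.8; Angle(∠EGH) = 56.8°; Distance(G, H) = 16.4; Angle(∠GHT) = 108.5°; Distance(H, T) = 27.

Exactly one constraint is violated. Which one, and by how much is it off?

Distance(H, T) = 27 — off by 3.70.

Q = (0.00, 0.00) ✓; QJ at -169.5° ✓; |QJ| = 23.90 ✓; ∠QJN = 138.3° ✓; |JN| = 24.80 ✓; ∠JNE = 45.90° ✓; |NE| = 29.60 ✓; ∠NEG = 145.1° ✓; |EG| = 22.80 ✓; ∠EGH = 56.80° ✓; |GH| = 16.40 ✓; ∠GHT = 108.5° ✓; |HT| = 30.70 ✗.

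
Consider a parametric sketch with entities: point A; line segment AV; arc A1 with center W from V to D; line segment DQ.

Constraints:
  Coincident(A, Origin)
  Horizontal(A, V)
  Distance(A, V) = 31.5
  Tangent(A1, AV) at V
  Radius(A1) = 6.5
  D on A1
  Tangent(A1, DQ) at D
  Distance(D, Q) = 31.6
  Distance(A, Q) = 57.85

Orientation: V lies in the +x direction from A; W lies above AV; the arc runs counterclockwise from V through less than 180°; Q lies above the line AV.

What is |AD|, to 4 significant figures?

38.11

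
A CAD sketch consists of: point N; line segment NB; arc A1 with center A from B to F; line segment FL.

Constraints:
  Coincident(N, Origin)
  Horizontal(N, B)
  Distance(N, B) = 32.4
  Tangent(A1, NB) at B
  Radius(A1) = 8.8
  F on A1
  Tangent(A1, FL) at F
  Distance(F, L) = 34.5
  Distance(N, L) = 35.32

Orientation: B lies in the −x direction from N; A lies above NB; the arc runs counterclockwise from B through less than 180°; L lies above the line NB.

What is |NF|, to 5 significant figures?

25.144

N is at the origin; NB is horizontal with |NB| = 32.4 and B on the −x side, so B = (-32.400, 0.0000). The tangent condition forces AB to be normal to NB, so A = B + (0, 8.8) = (-32.400, 8.8000). Since AF ⟂ FL (tangency), |AL| = √(8.8² + 34.5²) = 35.605 regardless of where F sits on A1. So L lies on both circle(N, 35.32) and circle(A, 35.605); the above-NB intersection is L = (-7.7225, 34.465). F is the foot of the tangent from L: F = (-24.746, 4.4578).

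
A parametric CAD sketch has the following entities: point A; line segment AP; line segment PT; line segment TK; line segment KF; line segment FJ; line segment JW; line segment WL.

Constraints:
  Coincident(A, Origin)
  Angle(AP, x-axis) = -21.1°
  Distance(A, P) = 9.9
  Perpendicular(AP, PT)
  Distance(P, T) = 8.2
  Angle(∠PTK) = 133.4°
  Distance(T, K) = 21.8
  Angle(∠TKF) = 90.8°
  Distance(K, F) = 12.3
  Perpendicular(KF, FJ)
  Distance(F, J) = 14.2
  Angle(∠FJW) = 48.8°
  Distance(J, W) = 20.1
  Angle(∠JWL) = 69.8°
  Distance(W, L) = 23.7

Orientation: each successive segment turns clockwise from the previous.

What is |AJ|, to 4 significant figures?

6.220

∠TKF = 90.8° gives KF at 113.1° from the x-axis; with |KF| = 12.3, F = (-18.71, -8.173). KF ⟂ FJ, so FJ runs at 23.10°; with |FJ| = 14.2, J = (-5.650, -2.601). Then |AJ| = |J − A| = 6.220.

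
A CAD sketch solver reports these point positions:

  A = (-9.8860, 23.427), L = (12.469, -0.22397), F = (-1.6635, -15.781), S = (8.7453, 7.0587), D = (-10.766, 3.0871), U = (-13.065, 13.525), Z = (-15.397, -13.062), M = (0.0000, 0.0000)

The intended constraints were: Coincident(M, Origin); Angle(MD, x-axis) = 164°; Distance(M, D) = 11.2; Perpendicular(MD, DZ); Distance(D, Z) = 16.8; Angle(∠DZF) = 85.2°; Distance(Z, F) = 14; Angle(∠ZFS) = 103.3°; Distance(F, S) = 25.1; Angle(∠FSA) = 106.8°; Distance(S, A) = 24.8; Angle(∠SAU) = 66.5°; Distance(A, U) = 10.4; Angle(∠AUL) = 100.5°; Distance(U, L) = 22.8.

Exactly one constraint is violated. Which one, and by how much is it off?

Distance(U, L) = 22.8 — off by 6.20.

M = (0.00, 0.00) ✓; MD at 164.0° ✓; |MD| = 11.20 ✓; ∠(MD, DZ) = 90.00° ✓; |DZ| = 16.80 ✓; ∠DZF = 85.20° ✓; |ZF| = 14.00 ✓; ∠ZFS = 103.3° ✓; |FS| = 25.10 ✓; ∠FSA = 106.8° ✓; |SA| = 24.80 ✓; ∠SAU = 66.50° ✓; |AU| = 10.40 ✓; ∠AUL = 100.5° ✓; |UL| = 29.00 ✗.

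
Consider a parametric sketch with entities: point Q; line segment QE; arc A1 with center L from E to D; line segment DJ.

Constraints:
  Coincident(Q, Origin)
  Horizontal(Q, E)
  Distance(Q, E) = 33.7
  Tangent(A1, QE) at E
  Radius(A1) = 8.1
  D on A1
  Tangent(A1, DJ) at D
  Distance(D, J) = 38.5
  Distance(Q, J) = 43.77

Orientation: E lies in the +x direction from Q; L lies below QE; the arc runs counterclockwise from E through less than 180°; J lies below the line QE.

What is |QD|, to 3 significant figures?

26.6

Q is at the origin; QE is horizontal with |QE| = 33.7 and E on the +x side, so E = (33.7, 0.00). Tangency of A1 to QE means the radius LE is perpendicular to QE, so L = E + (0, -8.1) = (33.7, -8.10). Since LD ⟂ DJ (tangency), |LJ| = √(8.1² + 38.5²) = 39.3 regardless of where D sits on A1. So J lies on both circle(Q, 43.77) and circle(L, 39.3); the below-QE intersection is J = (13.3, -41.7). D is the foot of the tangent from J: D = (26.1, -5.41).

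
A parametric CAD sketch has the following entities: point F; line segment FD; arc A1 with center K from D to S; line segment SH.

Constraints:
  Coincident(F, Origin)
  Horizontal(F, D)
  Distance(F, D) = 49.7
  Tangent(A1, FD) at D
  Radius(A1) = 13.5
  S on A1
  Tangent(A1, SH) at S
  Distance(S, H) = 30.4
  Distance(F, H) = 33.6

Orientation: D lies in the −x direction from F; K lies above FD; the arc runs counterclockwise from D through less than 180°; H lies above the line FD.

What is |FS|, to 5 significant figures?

39.835

Checks: F.y = 0.00, D.y = 0.00 ✓; |KS| = 13.50 ✓; ∠(KS, SH) = 90.00° ✓; |SH| = 30.40 ✓; |FH| = 33.60 ✓.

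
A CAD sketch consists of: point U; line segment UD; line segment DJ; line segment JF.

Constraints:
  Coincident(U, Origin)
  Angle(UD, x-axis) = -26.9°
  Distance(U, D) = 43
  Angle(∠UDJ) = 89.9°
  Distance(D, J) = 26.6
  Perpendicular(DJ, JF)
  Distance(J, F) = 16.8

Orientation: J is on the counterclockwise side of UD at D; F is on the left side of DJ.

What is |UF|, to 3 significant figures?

37.3

U is at the origin; UD runs at -26.9° with length 43.0, so D = 43.0·(cos -26.9°, sin -26.9°) = (38.3, -19.5). ∠UDJ = 89.9°, so DJ runs at -26.9° + (180° − 89.9°) = 63.2° from the x-axis; with |DJ| = 26.6, J = D + 26.6·(cos 63.2°, sin 63.2°) = (50.3, 4.29). DJ is perpendicular to JF; with |JF| = 16.8 on the left of DJ, F = J + 16.8·(-0.893, 0.451) = (35.3, 11.9). Then |UF| = |F − U| = 37.3.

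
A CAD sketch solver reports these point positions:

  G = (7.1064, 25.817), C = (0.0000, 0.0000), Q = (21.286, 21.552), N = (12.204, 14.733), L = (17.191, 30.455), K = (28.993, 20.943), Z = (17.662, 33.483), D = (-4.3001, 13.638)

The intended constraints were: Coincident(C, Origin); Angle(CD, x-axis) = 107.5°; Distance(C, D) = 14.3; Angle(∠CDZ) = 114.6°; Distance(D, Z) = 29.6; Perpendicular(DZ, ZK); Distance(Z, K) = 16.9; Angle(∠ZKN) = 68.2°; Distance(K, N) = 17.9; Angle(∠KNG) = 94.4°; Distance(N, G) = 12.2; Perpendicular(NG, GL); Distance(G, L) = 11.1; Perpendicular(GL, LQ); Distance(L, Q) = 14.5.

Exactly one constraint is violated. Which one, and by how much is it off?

Distance(L, Q) = 14.5 — off by 4.70.

C = (0.00, 0.00) ✓; CD at 107.5° ✓; |CD| = 14.30 ✓; ∠CDZ = 114.6° ✓; |DZ| = 29.60 ✓; ∠(DZ, ZK) = 90.00° ✓; |ZK| = 16.90 ✓; ∠ZKN = 68.20° ✓; |KN| = 17.90 ✓; ∠KNG = 94.40° ✓; |NG| = 12.20 ✓; ∠(NG, GL) = 90.00° ✓; |GL| = 11.10 ✓; ∠(GL, LQ) = 90.00° ✓; |LQ| = 9.800 ✗.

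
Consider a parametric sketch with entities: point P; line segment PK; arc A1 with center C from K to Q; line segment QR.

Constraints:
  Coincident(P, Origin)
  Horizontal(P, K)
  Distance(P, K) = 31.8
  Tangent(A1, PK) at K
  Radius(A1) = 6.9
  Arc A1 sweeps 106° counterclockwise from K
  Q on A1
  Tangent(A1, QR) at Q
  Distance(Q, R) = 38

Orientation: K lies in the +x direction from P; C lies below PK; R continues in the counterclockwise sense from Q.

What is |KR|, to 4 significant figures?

45.49

On A1, K sits at bearing 90° from C; a 106° counterclockwise sweep puts Q at bearing 196°, so Q = C + 6.9·(cos 196°, sin 196°) = (25.17, -8.802). Tangency of A1 to QR means the radius CQ is perpendicular to QR, so QR runs along (−sin 196°, cos 196°); with |QR| = 38.0, R = (35.64, -45.33). Then |KR| = |R − K| = 45.49.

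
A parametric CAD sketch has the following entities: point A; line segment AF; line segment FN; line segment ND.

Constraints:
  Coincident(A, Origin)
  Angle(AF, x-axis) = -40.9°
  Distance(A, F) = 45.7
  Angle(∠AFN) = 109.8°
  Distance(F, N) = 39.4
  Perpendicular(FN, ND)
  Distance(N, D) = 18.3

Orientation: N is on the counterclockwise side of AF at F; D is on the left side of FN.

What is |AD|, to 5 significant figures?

60.182

∠AFN = 109.8°, so FN runs at -40.9° + (180° − 109.8°) = 29.300° from the x-axis; with |FN| = 39.4, N = F + 39.4·(cos 29.300°, sin 29.300°) = (68.902, -10.640). FN ⟂ ND; with |ND| = 18.3 on the left of FN, D = N + 18.3·(-0.48938, 0.87207) = (59.946, 5.3189). Then |AD| = |D − A| = 60.182.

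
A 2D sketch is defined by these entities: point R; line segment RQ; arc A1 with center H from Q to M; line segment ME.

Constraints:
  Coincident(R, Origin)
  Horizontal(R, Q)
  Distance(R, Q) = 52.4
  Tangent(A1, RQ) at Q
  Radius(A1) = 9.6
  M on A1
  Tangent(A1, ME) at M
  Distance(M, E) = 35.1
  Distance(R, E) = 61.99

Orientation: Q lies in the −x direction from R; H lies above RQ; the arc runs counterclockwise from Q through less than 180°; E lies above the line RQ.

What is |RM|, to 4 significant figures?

43.87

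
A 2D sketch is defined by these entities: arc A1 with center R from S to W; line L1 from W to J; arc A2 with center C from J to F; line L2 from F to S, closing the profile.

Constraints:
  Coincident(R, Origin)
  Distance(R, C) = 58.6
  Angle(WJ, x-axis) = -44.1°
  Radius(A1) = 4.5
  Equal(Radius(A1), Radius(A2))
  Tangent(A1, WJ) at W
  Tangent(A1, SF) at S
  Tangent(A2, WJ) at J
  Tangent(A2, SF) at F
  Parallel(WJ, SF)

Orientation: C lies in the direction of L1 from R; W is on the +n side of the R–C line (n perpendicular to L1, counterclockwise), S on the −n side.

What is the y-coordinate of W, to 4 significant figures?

3.232

The slot axis is L1's direction at -44.1°, so u = (cos -44.1°, sin -44.1°) = (0.7181, -0.6959) and n = (−sin -44.1°, cos -44.1°) = (0.6959, 0.7181). R is at the origin and C lies 58.6 along u from R, so C = 58.6·u = (42.08, -40.78). Tangency of A1 to both parallel lines with radius 4.5 puts W and S at R ± 4.5·n: W = (3.132, 3.232), S = (-3.132, -3.232). So W.y = 3.232.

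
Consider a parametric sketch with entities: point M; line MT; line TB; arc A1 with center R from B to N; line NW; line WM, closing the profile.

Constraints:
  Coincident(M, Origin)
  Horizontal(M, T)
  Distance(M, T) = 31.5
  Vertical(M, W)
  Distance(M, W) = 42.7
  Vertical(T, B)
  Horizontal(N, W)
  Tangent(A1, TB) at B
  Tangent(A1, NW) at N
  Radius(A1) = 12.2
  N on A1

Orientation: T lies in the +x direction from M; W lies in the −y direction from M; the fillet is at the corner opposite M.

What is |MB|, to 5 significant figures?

43.846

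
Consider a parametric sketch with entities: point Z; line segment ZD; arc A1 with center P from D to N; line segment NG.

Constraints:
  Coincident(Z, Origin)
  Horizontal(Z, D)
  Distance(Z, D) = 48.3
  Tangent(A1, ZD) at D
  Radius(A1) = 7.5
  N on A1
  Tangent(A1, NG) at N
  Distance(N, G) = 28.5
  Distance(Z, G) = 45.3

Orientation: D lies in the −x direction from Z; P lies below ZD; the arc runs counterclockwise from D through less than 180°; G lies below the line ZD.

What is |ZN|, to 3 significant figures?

54.9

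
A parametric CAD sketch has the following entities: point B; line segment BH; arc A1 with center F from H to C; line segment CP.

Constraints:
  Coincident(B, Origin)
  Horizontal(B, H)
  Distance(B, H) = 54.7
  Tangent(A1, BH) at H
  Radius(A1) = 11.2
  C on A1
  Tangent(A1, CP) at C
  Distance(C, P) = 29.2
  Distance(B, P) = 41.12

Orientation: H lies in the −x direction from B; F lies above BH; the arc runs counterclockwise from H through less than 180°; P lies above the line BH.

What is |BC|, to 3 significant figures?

45.7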